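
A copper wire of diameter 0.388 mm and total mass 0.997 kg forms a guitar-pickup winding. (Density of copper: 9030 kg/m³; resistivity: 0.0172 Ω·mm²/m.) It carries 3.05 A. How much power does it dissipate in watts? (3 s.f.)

ρ = 0.0172 Ω·mm²/m = 1.72×10^-8 Ω·m
A = π(d/2)² = π(1.9400e-04 m)² = 1.1824e-07 m²
L = m/(density·A) = 0.997/(9030×1.1824e-07) = 933.8 m
R = ρL/A = (1.72×10^-8)(933.8)/(1.1824e-07) = 135.8 Ω
P = I²R = (3.05)² × 135.8 = 1260 W

1260 W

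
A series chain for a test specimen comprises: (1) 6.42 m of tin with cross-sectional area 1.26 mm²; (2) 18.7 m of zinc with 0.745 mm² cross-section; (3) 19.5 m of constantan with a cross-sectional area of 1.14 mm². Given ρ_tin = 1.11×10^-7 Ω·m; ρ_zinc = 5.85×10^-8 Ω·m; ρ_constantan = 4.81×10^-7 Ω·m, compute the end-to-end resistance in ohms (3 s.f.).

Seg 1: A = 1.26 mm² = 1.260e-06 m²
R_1 = (1.11×10^-7)(6.42)/(1.260e-06) = 0.5656 Ω
Seg 2: A = 0.745 mm² = 7.450e-07 m²
R_2 = (5.85×10^-8)(18.7)/(7.450e-07) = 1.468 Ω
Seg 3: A = 1.14 mm² = 1.140e-06 m²
R_3 = (4.81×10^-7)(19.5)/(1.140e-06) = 8.228 Ω
R_total = R_1 + R_2 + R_3 = 10.3 Ω

10.3 Ω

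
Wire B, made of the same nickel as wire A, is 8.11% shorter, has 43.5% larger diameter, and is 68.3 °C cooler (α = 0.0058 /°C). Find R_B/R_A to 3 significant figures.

0.269

R ∝ ρL/d² with ρ ∝ (1+αΔT), so R_B/R_A = (1 − 8.11/100) × (1 + 43.5/100)⁻² × (1 − 0.0058×68.3)
= 0.9189 × 0.4856 × 0.6039 = 0.269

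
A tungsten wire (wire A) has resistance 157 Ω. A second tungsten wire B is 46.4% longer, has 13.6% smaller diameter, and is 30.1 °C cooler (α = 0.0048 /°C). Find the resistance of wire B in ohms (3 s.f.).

263 Ω

R ∝ ρL/d² with ρ ∝ (1+αΔT), so R_B/R_A = (1 + 46.4/100) × (1 − 13.6/100)⁻² × (1 − 0.0048×30.1)
= 1.464 × 1.34 × 0.8555 = 1.678
R_B = 1.678 × 157 = 263 Ω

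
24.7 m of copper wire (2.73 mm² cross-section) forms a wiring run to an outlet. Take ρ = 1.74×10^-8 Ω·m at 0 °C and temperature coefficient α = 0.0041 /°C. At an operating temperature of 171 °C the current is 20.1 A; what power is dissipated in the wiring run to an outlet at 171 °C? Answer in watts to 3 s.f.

108 W

A = 2.73 mm² = 2.730e-06 m²
R₍0₎ = ρL/A = (1.74×10^-8)(24.7)/(2.730e-06) = 0.1574 Ω
R₍171₎ = R₍0₎(1 + αΔT) = 0.1574 × (1 + 0.0041×171) = 0.2678 Ω
P = I²R = (20.1)² × 0.2678 = 108 W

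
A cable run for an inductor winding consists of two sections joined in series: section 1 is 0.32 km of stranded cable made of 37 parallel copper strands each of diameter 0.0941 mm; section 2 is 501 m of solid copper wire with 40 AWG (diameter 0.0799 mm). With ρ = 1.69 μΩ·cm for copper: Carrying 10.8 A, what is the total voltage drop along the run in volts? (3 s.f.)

ρ = 1.69 μΩ·cm = 1.69×10^-8 Ω·m
Section 1: A_strand = π(4.7050e-05)² = 6.955e-09 m²; R₁ = ρL/(N·A_s) = (1.69×10^-8)(320)/(37×6.955e-09) = 21.02 Ω
Section 2: A = π(0.0799/2 mm)² = π(3.9950e-05 m)² = 5.014e-09 m²
R₂ = (1.69×10^-8)(501)/(5.014e-09) = 1689 Ω
R = R₁ + R₂ = 1710 Ω
V = IR = 10.8 × 1710 = 18500 V

18500 V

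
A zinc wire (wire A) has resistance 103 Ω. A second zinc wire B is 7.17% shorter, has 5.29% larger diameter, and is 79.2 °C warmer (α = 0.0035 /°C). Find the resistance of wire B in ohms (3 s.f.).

110 Ω

R ∝ ρL/d² with ρ ∝ (1+αΔT), so R_B/R_A = (1 − 7.17/100) × (1 + 5.29/100)⁻² × (1 + 0.0035×79.2)
= 0.9283 × 0.902 × 1.277 = 1.069
R_B = 1.069 × 103 = 110 Ω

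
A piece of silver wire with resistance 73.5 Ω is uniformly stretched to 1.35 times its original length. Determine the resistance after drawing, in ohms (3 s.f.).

Volume constant ⇒ A' = A/k with k = 1.35. R' = ρ(kL)/(A/k) = k²R.
R' = 1.823 × 73.5 = 134 Ω

134 Ω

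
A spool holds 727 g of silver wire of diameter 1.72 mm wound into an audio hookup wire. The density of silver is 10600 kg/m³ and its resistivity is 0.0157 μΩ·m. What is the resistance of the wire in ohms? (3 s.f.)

0.199 Ω

ρ = 0.0157 μΩ·m = 1.57×10^-8 Ω·m
A = π(d/2)² = π(8.6000e-04 m)² = 2.3235e-06 m²
L = m/(density·A) = 0.727/(10600×2.3235e-06) = 29.52 m
R = ρL/A = (1.57×10^-8)(29.52)/(2.3235e-06) = 0.199 Ω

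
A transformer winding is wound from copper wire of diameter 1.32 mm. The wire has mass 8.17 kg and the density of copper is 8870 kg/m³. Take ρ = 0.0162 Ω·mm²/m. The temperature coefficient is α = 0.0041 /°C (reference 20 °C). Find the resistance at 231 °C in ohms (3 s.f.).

14.9 Ω

ρ = 0.0162 Ω·mm²/m = 1.62×10^-8 Ω·m
A = π(d/2)² = π(6.6000e-04 m)² = 1.3685e-06 m²
L = m/(density·A) = 8.17/(8870×1.3685e-06) = 673.1 m
R = ρL/A = (1.62×10^-8)(673.1)/(1.3685e-06) = 7.968 Ω
R(231 °C) = 7.968 × (1 + 0.0041×211) = 14.9 Ω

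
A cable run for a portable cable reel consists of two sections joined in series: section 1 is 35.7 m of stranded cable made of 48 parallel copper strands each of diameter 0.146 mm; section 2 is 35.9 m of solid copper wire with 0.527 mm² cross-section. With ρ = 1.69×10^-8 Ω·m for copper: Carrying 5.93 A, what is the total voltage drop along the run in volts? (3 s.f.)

11.3 V

Section 1: A_strand = π(7.3000e-05)² = 1.674e-08 m²; R₁ = ρL/(N·A_s) = (1.69×10^-8)(35.7)/(48×1.674e-08) = 0.7508 Ω
Section 2: A = 0.527 mm² = 5.270e-07 m²
R₂ = (1.69×10^-8)(35.9)/(5.270e-07) = 1.151 Ω
R = R₁ + R₂ = 1.902 Ω
V = IR = 5.93 × 1.902 = 11.3 V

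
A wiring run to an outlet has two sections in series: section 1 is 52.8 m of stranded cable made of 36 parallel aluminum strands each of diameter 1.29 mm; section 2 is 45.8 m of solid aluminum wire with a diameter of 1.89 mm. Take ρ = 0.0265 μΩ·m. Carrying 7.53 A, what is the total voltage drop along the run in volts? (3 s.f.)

ρ = 0.0265 μΩ·m = 2.65×10^-8 Ω·m
Section 1: A_strand = π(6.4500e-04)² = 1.307e-06 m²; R₁ = ρL/(N·A_s) = (2.65×10^-8)(52.8)/(36×1.307e-06) = 0.02974 Ω
Section 2: A = π(d/2)² = π(9.4500e-04 m)² = 2.806e-06 m²
R₂ = (2.65×10^-8)(45.8)/(2.806e-06) = 0.4326 Ω
R = R₁ + R₂ = 0.4623 Ω
V = IR = 7.53 × 0.4623 = 3.48 V

3.48 V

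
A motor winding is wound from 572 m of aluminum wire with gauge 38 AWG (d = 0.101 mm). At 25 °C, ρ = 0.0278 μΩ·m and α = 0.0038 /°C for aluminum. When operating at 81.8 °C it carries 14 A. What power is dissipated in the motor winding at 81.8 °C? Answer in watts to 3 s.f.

4.73×10^5 W

ρ = 0.0278 μΩ·m = 2.78×10^-8 Ω·m
A = π(0.101/2 mm)² = π(5.0500e-05 m)² = 8.012e-09 m²
R₍25₎ = ρL/A = (2.78×10^-8)(572)/(8.012e-09) = 1985 Ω
R₍81.8₎ = R₍25₎(1 + αΔT) = 1985 × (1 + 0.0038×56.8) = 2413 Ω
P = I²R = (14)² × 2413 = 4.73×10^5 W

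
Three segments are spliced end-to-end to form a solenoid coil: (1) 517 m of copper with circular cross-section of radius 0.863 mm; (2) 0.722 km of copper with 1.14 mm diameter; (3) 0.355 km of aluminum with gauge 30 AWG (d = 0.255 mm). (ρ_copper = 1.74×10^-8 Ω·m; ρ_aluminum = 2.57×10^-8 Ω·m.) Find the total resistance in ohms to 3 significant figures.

Seg 1: A = πr² = π(8.6300e-04 m)² = 2.340e-06 m²
R_1 = (1.74×10^-8)(517)/(2.340e-06) = 3.845 Ω
Seg 2: A = π(d/2)² = π(5.7000e-04 m)² = 1.021e-06 m²
R_2 = (1.74×10^-8)(722)/(1.021e-06) = 12.31 Ω
Seg 3: A = π(0.255/2 mm)² = π(1.2750e-04 m)² = 5.107e-08 m²
R_3 = (2.57×10^-8)(355)/(5.107e-08) = 178.6 Ω
R_total = R_1 + R_2 + R_3 = 195 Ω

195 Ω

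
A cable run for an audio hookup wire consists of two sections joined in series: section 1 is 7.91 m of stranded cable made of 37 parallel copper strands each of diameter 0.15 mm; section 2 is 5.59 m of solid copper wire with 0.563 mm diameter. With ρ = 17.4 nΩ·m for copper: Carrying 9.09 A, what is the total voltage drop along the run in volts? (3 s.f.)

5.46 V

ρ = 17.4 nΩ·m = 1.74×10^-8 Ω·m
Section 1: A_strand = π(7.5000e-05)² = 1.767e-08 m²; R₁ = ρL/(N·A_s) = (1.74×10^-8)(7.91)/(37×1.767e-08) = 0.2105 Ω
Section 2: A = π(d/2)² = π(2.8150e-04 m)² = 2.489e-07 m²
R₂ = (1.74×10^-8)(5.59)/(2.489e-07) = 0.3907 Ω
R = R₁ + R₂ = 0.6012 Ω
V = IR = 9.09 × 0.6012 = 5.46 V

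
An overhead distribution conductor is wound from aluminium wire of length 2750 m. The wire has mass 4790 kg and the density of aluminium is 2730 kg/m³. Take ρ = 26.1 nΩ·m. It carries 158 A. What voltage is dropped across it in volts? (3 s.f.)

17.8 V

ρ = 26.1 nΩ·m = 2.61×10^-8 Ω·m
A = m/(density·L) = 4790/(2730×2750) = 6.3803e-04 m²
R = ρL/A = (2.61×10^-8)(2750)/(6.3803e-04) = 0.1125 Ω
V = IR = 158 × 0.1125 = 17.8 V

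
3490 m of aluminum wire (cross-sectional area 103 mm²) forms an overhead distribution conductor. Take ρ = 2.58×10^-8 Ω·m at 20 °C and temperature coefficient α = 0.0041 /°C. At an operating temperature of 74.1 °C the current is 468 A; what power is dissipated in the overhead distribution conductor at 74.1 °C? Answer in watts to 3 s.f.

2.34×10^5 W

A = 103 mm² = 1.030e-04 m²
R₍20₎ = ρL/A = (2.58×10^-8)(3490)/(1.030e-04) = 0.8742 Ω
R₍74.1₎ = R₍20₎(1 + αΔT) = 0.8742 × (1 + 0.0041×54.1) = 1.068 Ω
P = I²R = (468)² × 1.068 = 2.34×10^5 W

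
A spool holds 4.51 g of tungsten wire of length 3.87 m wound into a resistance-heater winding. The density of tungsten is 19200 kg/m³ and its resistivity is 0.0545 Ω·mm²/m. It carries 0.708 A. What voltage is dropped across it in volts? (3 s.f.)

2.46 V

ρ = 0.0545 Ω·mm²/m = 5.45×10^-8 Ω·m
A = m/(density·L) = 0.00451/(19200×3.87) = 6.0697e-08 m²
R = ρL/A = (5.45×10^-8)(3.87)/(6.0697e-08) = 3.475 Ω
V = IR = 0.708 × 3.475 = 2.46 V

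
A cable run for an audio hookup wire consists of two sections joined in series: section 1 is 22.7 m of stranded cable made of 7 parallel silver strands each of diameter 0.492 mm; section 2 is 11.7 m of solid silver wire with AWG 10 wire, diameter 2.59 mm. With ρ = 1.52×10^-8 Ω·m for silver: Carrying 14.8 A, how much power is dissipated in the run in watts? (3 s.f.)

64.2 W

Section 1: A_strand = π(2.4600e-04)² = 1.901e-07 m²; R₁ = ρL/(N·A_s) = (1.52×10^-8)(22.7)/(7×1.901e-07) = 0.2593 Ω
Section 2: A = π(2.59/2 mm)² = π(1.2950e-03 m)² = 5.269e-06 m²
R₂ = (1.52×10^-8)(11.7)/(5.269e-06) = 0.03376 Ω
R = R₁ + R₂ = 0.293 Ω
P = I²R = (14.8)² × 0.293 = 64.2 W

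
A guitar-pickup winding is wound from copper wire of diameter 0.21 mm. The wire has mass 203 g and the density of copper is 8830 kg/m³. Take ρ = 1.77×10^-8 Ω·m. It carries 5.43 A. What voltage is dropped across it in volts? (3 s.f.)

1840 V

A = π(d/2)² = π(1.0500e-04 m)² = 3.4636e-08 m²
L = m/(density·A) = 0.203/(8830×3.4636e-08) = 663.8 m
R = ρL/A = (1.77×10^-8)(663.8)/(3.4636e-08) = 339.2 Ω
V = IR = 5.43 × 339.2 = 1840 V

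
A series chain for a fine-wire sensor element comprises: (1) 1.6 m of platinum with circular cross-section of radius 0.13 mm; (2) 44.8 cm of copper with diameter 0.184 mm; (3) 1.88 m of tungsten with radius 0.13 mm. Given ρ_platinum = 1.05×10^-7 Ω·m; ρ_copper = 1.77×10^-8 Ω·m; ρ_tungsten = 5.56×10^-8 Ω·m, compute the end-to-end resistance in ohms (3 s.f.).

5.43 Ω

Seg 1: A = πr² = π(1.3000e-04 m)² = 5.309e-08 m²
R_1 = (1.05×10^-7)(1.6)/(5.309e-08) = 3.164 Ω
Seg 2: A = π(d/2)² = π(9.2000e-05 m)² = 2.659e-08 m²
R_2 = (1.77×10^-8)(0.448)/(2.659e-08) = 0.2982 Ω
Seg 3: A = πr² = π(1.3000e-04 m)² = 5.309e-08 m²
R_3 = (5.56×10^-8)(1.88)/(5.309e-08) = 1.969 Ω
R_total = R_1 + R_2 + R_3 = 5.43 Ω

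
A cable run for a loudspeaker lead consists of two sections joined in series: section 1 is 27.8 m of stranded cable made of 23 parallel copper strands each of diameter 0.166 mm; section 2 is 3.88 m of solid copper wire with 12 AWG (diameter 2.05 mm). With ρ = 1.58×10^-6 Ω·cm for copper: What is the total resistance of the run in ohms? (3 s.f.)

ρ = 1.58×10^-6 Ω·cm = 1.58×10^-8 Ω·m
Section 1: A_strand = π(8.3000e-05)² = 2.164e-08 m²; R₁ = ρL/(N·A_s) = (1.58×10^-8)(27.8)/(23×2.164e-08) = 0.8824 Ω
Section 2: A = π(2.05/2 mm)² = π(1.0250e-03 m)² = 3.301e-06 m²
R₂ = (1.58×10^-8)(3.88)/(3.301e-06) = 0.01857 Ω
R = R₁ + R₂ = 0.901 Ω

0.901 Ω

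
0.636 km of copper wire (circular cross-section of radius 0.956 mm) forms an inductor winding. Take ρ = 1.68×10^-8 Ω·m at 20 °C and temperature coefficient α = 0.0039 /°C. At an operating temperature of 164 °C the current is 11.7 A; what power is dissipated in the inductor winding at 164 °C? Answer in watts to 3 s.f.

A = πr² = π(9.5600e-04 m)² = 2.871e-06 m²
R₍20₎ = ρL/A = (1.68×10^-8)(636)/(2.871e-06) = 3.721 Ω
R₍164₎ = R₍20₎(1 + αΔT) = 3.721 × (1 + 0.0039×144) = 5.811 Ω
P = I²R = (11.7)² × 5.811 = 796 W

796 W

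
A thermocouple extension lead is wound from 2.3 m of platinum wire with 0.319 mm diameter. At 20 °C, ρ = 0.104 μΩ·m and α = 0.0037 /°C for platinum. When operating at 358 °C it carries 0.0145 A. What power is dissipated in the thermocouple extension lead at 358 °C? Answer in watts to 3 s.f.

ρ = 0.104 μΩ·m = 1.04×10^-7 Ω·m
A = π(d/2)² = π(1.5950e-04 m)² = 7.992e-08 m²
R₍20₎ = ρL/A = (1.04×10^-7)(2.3)/(7.992e-08) = 2.993 Ω
R₍358₎ = R₍20₎(1 + αΔT) = 2.993 × (1 + 0.0037×338) = 6.736 Ω
P = I²R = (0.0145)² × 6.736 = 0.00142 W

0.00142 W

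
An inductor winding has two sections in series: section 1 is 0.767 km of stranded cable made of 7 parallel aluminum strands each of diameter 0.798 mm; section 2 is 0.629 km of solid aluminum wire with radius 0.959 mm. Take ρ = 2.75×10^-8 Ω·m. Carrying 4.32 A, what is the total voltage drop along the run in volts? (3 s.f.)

51.9 V

Section 1: A_strand = π(3.9900e-04)² = 5.001e-07 m²; R₁ = ρL/(N·A_s) = (2.75×10^-8)(767)/(7×5.001e-07) = 6.025 Ω
Section 2: A = πr² = π(9.5900e-04 m)² = 2.889e-06 m²
R₂ = (2.75×10^-8)(629)/(2.889e-06) = 5.987 Ω
R = R₁ + R₂ = 12.01 Ω
V = IR = 4.32 × 12.01 = 51.9 V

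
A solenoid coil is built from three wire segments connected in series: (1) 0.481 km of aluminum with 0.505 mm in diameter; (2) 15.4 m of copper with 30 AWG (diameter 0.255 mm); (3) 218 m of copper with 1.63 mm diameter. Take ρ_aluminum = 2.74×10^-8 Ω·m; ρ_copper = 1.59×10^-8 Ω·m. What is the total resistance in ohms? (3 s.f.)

72.3 Ω

Seg 1: A = π(d/2)² = π(2.5250e-04 m)² = 2.003e-07 m²
R_1 = (2.74×10^-8)(481)/(2.003e-07) = 65.8 Ω
Seg 2: A = π(0.255/2 mm)² = π(1.2750e-04 m)² = 5.107e-08 m²
R_2 = (1.59×10^-8)(15.4)/(5.107e-08) = 4.795 Ω
Seg 3: A = π(d/2)² = π(8.1500e-04 m)² = 2.087e-06 m²
R_3 = (1.59×10^-8)(218)/(2.087e-06) = 1.661 Ω
R_total = R_1 + R_2 + R_3 = 72.3 Ω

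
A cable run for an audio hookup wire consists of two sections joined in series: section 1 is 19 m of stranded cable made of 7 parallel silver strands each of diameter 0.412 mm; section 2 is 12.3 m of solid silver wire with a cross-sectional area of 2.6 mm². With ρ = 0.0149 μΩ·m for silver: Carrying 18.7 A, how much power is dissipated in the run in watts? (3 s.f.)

ρ = 0.0149 μΩ·m = 1.49×10^-8 Ω·m
Section 1: A_strand = π(2.0600e-04)² = 1.333e-07 m²; R₁ = ρL/(N·A_s) = (1.49×10^-8)(19)/(7×1.333e-07) = 0.3034 Ω
Section 2: A = 2.6 mm² = 2.600e-06 m²
R₂ = (1.49×10^-8)(12.3)/(2.600e-06) = 0.07049 Ω
R = R₁ + R₂ = 0.3738 Ω
P = I²R = (18.7)² × 0.3738 = 131 W

131 W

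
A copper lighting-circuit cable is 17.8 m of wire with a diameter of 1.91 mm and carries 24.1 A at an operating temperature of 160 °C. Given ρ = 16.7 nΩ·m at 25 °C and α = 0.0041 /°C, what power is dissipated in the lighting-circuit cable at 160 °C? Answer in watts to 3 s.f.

93.6 W

ρ = 16.7 nΩ·m = 1.67×10^-8 Ω·m
A = π(d/2)² = π(9.5500e-04 m)² = 2.865e-06 m²
R₍25₎ = ρL/A = (1.67×10^-8)(17.8)/(2.865e-06) = 0.1037 Ω
R₍160₎ = R₍25₎(1 + αΔT) = 0.1037 × (1 + 0.0041×135) = 0.1612 Ω
P = I²R = (24.1)² × 0.1612 = 93.6 W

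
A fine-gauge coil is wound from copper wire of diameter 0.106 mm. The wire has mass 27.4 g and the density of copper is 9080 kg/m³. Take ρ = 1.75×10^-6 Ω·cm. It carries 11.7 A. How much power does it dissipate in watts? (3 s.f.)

92800 W

ρ = 1.75×10^-6 Ω·cm = 1.75×10^-8 Ω·m
A = π(d/2)² = π(5.3000e-05 m)² = 8.8247e-09 m²
L = m/(density·A) = 0.0274/(9080×8.8247e-09) = 342 m
R = ρL/A = (1.75×10^-8)(342)/(8.8247e-09) = 678.1 Ω
P = I²R = (11.7)² × 678.1 = 92800 W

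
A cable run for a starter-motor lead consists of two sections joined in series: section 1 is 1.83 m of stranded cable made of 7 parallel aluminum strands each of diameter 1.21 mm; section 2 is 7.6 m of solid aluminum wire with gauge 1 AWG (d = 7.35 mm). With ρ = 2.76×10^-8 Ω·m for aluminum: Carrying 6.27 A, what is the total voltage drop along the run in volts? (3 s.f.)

Section 1: A_strand = π(6.0500e-04)² = 1.150e-06 m²; R₁ = ρL/(N·A_s) = (2.76×10^-8)(1.83)/(7×1.150e-06) = 0.006275 Ω
Section 2: A = π(7.35/2 mm)² = π(3.6750e-03 m)² = 4.243e-05 m²
R₂ = (2.76×10^-8)(7.6)/(4.243e-05) = 0.004944 Ω
R = R₁ + R₂ = 0.01122 Ω
V = IR = 6.27 × 0.01122 = 0.0703 V

0.0703 V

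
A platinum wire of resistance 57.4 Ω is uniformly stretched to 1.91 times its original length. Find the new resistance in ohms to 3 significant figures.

209 Ω

Volume constant ⇒ A' = A/k with k = 1.91. R' = ρ(kL)/(A/k) = k²R.
R' = 3.648 × 57.4 = 209 Ω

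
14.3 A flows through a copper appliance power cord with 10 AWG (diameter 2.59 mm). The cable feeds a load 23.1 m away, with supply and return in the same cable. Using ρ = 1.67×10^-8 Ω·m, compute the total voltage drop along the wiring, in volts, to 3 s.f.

2.09 V

A = π(2.59/2 mm)² = π(1.2950e-03 m)² = 5.269e-06 m²
Total conductor length (both ways) L = 2 × 23.1 = 46.2 m
R = ρL/A = (1.67×10^-8)(46.2)/(5.269e-06) = 0.1464 Ω
V = IR = 14.3 × 0.1464 = 2.09 V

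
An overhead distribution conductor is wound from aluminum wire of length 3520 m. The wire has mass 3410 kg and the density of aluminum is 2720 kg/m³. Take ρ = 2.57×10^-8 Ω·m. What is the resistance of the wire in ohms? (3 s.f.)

A = m/(density·L) = 3410/(2720×3520) = 3.5616e-04 m²
R = ρL/A = (2.57×10^-8)(3520)/(3.5616e-04) = 0.254 Ω

0.254 Ω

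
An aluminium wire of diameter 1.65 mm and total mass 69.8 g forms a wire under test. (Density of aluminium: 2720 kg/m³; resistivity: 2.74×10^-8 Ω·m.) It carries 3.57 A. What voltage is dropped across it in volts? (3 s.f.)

0.549 V

A = π(d/2)² = π(8.2500e-04 m)² = 2.1382e-06 m²
L = m/(density·A) = 0.0698/(2720×2.1382e-06) = 12 m
R = ρL/A = (2.74×10^-8)(12)/(2.1382e-06) = 0.1538 Ω
V = IR = 3.57 × 0.1538 = 0.549 V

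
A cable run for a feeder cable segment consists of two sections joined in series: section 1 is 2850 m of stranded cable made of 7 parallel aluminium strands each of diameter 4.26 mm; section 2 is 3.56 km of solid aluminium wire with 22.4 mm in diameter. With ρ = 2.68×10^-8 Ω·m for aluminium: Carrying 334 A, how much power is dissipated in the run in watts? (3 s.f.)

1.12×10^5 W

Section 1: A_strand = π(2.1300e-03)² = 1.425e-05 m²; R₁ = ρL/(N·A_s) = (2.68×10^-8)(2850)/(7×1.425e-05) = 0.7655 Ω
Section 2: A = π(d/2)² = π(1.1200e-02 m)² = 3.941e-04 m²
R₂ = (2.68×10^-8)(3560)/(3.941e-04) = 0.2421 Ω
R = R₁ + R₂ = 1.008 Ω
P = I²R = (334)² × 1.008 = 1.12×10^5 W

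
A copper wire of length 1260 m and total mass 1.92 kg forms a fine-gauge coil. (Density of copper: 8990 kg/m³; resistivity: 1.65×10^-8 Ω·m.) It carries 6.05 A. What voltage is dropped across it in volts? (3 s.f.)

A = m/(density·L) = 1.92/(8990×1260) = 1.6950e-07 m²
R = ρL/A = (1.65×10^-8)(1260)/(1.6950e-07) = 122.7 Ω
V = IR = 6.05 × 122.7 = 742 V

742 V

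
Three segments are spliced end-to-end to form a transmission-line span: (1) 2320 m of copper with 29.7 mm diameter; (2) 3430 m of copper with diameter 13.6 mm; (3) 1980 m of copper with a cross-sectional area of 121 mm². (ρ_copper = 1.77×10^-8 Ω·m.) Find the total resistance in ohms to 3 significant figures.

0.767 Ω

Seg 1: A = π(d/2)² = π(1.4850e-02 m)² = 6.928e-04 m²
R_1 = (1.77×10^-8)(2320)/(6.928e-04) = 0.05927 Ω
Seg 2: A = π(d/2)² = π(6.8000e-03 m)² = 1.453e-04 m²
R_2 = (1.77×10^-8)(3430)/(1.453e-04) = 0.4179 Ω
Seg 3: A = 121 mm² = 1.210e-04 m²
R_3 = (1.77×10^-8)(1980)/(1.210e-04) = 0.2896 Ω
R_total = R_1 + R_2 + R_3 = 0.767 Ω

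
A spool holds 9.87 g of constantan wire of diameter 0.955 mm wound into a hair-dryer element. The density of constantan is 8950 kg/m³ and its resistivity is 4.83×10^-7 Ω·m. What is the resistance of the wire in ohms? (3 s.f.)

A = π(d/2)² = π(4.7750e-04 m)² = 7.1630e-07 m²
L = m/(density·A) = 0.00987/(8950×7.1630e-07) = 1.54 m
R = ρL/A = (4.83×10^-7)(1.54)/(7.1630e-07) = 1.04 Ω

1.04 Ω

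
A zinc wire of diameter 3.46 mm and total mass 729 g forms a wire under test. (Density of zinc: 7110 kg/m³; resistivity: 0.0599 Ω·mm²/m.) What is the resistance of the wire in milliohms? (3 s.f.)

69.5 mΩ

ρ = 0.0599 Ω·mm²/m = 5.99×10^-8 Ω·m
A = π(d/2)² = π(1.7300e-03 m)² = 9.4025e-06 m²
L = m/(density·A) = 0.729/(7110×9.4025e-06) = 10.9 m
R = ρL/A = (5.99×10^-8)(10.9)/(9.4025e-06) = 69.5 mΩ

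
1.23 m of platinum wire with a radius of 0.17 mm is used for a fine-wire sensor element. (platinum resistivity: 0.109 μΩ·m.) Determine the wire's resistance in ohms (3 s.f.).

1.48 Ω

ρ = 0.109 μΩ·m = 1.09×10^-7 Ω·m
A = πr² = π(1.7000e-04 m)² = 9.079e-08 m²
R = ρL/A = (1.09×10^-7)(1.23 m)/(9.079e-08 m²) = 1.48 Ω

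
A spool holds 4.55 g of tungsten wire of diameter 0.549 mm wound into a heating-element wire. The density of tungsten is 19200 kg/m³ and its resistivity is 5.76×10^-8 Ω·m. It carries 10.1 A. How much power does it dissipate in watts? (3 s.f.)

A = π(d/2)² = π(2.7450e-04 m)² = 2.3672e-07 m²
L = m/(density·A) = 0.00455/(19200×2.3672e-07) = 1.001 m
R = ρL/A = (5.76×10^-8)(1.001)/(2.3672e-07) = 0.2436 Ω
P = I²R = (10.1)² × 0.2436 = 24.8 W

24.8 W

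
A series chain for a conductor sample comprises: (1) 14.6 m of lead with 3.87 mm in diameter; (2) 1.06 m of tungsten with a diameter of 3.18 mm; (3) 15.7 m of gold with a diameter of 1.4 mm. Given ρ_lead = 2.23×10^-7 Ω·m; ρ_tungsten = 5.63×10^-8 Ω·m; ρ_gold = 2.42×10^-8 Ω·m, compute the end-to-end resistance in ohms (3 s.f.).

Seg 1: A = π(d/2)² = π(1.9350e-03 m)² = 1.176e-05 m²
R_1 = (2.23×10^-7)(14.6)/(1.176e-05) = 0.2768 Ω
Seg 2: A = π(d/2)² = π(1.5900e-03 m)² = 7.942e-06 m²
R_2 = (5.63×10^-8)(1.06)/(7.942e-06) = 0.007514 Ω
Seg 3: A = π(d/2)² = π(7.0000e-04 m)² = 1.539e-06 m²
R_3 = (2.42×10^-8)(15.7)/(1.539e-06) = 0.2468 Ω
R_total = R_1 + R_2 + R_3 = 0.531 Ω

0.531 Ω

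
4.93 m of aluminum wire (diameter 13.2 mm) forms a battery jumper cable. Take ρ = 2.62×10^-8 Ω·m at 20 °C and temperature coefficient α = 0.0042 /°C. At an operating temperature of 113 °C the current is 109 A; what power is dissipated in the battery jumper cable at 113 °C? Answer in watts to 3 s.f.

15.6 W

A = π(d/2)² = π(6.6000e-03 m)² = 1.368e-04 m²
R₍20₎ = ρL/A = (2.62×10^-8)(4.93)/(1.368e-04) = 9.439×10^-4 Ω
R₍113₎ = R₍20₎(1 + αΔT) = 9.439×10^-4 × (1 + 0.0042×93) = 0.001313 Ω
P = I²R = (109)² × 0.001313 = 15.6 W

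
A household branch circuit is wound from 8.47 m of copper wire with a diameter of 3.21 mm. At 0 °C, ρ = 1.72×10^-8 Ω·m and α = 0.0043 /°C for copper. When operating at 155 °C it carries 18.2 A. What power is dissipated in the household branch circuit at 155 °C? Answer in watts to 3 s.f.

A = π(d/2)² = π(1.6050e-03 m)² = 8.093e-06 m²
R₍0₎ = ρL/A = (1.72×10^-8)(8.47)/(8.093e-06) = 0.018 Ω
R₍155₎ = R₍0₎(1 + αΔT) = 0.018 × (1 + 0.0043×155) = 0.03 Ω
P = I²R = (18.2)² × 0.03 = 9.94 W

9.94 W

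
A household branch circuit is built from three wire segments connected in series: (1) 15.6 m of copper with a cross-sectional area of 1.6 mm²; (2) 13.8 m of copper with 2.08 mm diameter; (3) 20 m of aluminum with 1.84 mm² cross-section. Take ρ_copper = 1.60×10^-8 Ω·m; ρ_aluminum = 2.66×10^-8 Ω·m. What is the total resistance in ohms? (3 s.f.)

Seg 1: A = 1.6 mm² = 1.600e-06 m²
R_1 = (1.60×10^-8)(15.6)/(1.600e-06) = 0.156 Ω
Seg 2: A = π(d/2)² = π(1.0400e-03 m)² = 3.398e-06 m²
R_2 = (1.60×10^-8)(13.8)/(3.398e-06) = 0.06498 Ω
Seg 3: A = 1.84 mm² = 1.840e-06 m²
R_3 = (2.66×10^-8)(20)/(1.840e-06) = 0.2891 Ω
R_total = R_1 + R_2 + R_3 = 0.510 Ω

0.510 Ω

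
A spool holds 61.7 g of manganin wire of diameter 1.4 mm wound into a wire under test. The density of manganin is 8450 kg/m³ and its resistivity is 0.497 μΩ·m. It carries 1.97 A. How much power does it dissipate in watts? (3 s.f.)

ρ = 0.497 μΩ·m = 4.97×10^-7 Ω·m
A = π(d/2)² = π(7.0000e-04 m)² = 1.5394e-06 m²
L = m/(density·A) = 0.0617/(8450×1.5394e-06) = 4.743 m
R = ρL/A = (4.97×10^-7)(4.743)/(1.5394e-06) = 1.531 Ω
P = I²R = (1.97)² × 1.531 = 5.94 W

5.94 W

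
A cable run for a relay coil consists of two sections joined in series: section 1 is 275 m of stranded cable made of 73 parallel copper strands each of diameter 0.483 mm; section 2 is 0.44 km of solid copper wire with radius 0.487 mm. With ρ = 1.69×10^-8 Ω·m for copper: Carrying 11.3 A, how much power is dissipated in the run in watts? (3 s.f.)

1320 W

Section 1: A_strand = π(2.4150e-04)² = 1.832e-07 m²; R₁ = ρL/(N·A_s) = (1.69×10^-8)(275)/(73×1.832e-07) = 0.3475 Ω
Section 2: A = πr² = π(4.8700e-04 m)² = 7.451e-07 m²
R₂ = (1.69×10^-8)(440)/(7.451e-07) = 9.98 Ω
R = R₁ + R₂ = 10.33 Ω
P = I²R = (11.3)² × 10.33 = 1320 W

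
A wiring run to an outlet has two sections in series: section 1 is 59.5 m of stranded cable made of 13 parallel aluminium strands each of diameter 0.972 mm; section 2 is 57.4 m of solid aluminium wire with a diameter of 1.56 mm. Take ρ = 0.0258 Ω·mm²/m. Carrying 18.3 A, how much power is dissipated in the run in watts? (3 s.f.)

ρ = 0.0258 Ω·mm²/m = 2.58×10^-8 Ω·m
Section 1: A_strand = π(4.8600e-04)² = 7.420e-07 m²; R₁ = ρL/(N·A_s) = (2.58×10^-8)(59.5)/(13×7.420e-07) = 0.1591 Ω
Section 2: A = π(d/2)² = π(7.8000e-04 m)² = 1.911e-06 m²
R₂ = (2.58×10^-8)(57.4)/(1.911e-06) = 0.7748 Ω
R = R₁ + R₂ = 0.9339 Ω
P = I²R = (18.3)² × 0.9339 = 313 W

313 W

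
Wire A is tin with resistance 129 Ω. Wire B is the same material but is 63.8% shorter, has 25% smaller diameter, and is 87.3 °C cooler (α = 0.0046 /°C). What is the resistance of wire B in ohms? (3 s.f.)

R ∝ ρL/d² with ρ ∝ (1+αΔT), so R_B/R_A = (1 − 63.8/100) × (1 − 25/100)⁻² × (1 − 0.0046×87.3)
= 0.362 × 1.778 × 0.5984 = 0.3851
R_B = 0.3851 × 129 = 49.7 Ω

49.7 Ω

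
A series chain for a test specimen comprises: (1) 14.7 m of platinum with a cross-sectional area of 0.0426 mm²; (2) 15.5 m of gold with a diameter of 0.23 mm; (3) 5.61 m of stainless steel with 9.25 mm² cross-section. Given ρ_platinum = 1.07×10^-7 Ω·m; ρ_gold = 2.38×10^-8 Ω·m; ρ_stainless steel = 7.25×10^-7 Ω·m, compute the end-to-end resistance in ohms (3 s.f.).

Seg 1: A = 0.0426 mm² = 4.260e-08 m²
R_1 = (1.07×10^-7)(14.7)/(4.260e-08) = 36.92 Ω
Seg 2: A = π(d/2)² = π(1.1500e-04 m)² = 4.155e-08 m²
R_2 = (2.38×10^-8)(15.5)/(4.155e-08) = 8.879 Ω
Seg 3: A = 9.25 mm² = 9.250e-06 m²
R_3 = (7.25×10^-7)(5.61)/(9.250e-06) = 0.4397 Ω
R_total = R_1 + R_2 + R_3 = 46.2 Ω

46.2 Ω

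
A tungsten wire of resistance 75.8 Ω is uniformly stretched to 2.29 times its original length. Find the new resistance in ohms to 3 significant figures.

Volume constant ⇒ A' = A/k with k = 2.29. R' = ρ(kL)/(A/k) = k²R.
R' = 5.244 × 75.8 = 398 Ω

398 Ω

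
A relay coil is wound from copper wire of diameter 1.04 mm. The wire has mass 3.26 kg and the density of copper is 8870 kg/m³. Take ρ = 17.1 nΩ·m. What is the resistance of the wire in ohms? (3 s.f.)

ρ = 17.1 nΩ·m = 1.71×10^-8 Ω·m
A = π(d/2)² = π(5.2000e-04 m)² = 8.4949e-07 m²
L = m/(density·A) = 3.26/(8870×8.4949e-07) = 432.7 m
R = ρL/A = (1.71×10^-8)(432.7)/(8.4949e-07) = 8.71 Ω

8.71 Ω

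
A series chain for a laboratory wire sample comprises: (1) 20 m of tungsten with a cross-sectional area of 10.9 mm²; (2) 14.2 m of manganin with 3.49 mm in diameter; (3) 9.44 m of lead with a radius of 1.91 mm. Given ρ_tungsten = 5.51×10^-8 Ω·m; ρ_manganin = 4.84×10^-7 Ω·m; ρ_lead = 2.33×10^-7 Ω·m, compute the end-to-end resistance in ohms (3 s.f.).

Seg 1: A = 10.9 mm² = 1.090e-05 m²
R_1 = (5.51×10^-8)(20)/(1.090e-05) = 0.1011 Ω
Seg 2: A = π(d/2)² = π(1.7450e-03 m)² = 9.566e-06 m²
R_2 = (4.84×10^-7)(14.2)/(9.566e-06) = 0.7184 Ω
Seg 3: A = πr² = π(1.9100e-03 m)² = 1.146e-05 m²
R_3 = (2.33×10^-7)(9.44)/(1.146e-05) = 0.1919 Ω
R_total = R_1 + R_2 + R_3 = 1.01 Ω

1.01 Ω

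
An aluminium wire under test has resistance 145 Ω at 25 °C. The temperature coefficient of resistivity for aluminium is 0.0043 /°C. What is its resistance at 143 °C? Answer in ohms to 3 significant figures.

219 Ω

ΔT = 143 − 25 = 118 °C
R = R₀(1 + αΔT) = 145 × (1 + 0.0043×118) = 145 × 1.507 = 219 Ω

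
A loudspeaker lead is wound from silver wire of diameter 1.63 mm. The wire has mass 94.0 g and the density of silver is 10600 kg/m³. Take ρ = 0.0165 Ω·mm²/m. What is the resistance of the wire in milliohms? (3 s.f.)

33.6 mΩ

ρ = 0.0165 Ω·mm²/m = 1.65×10^-8 Ω·m
A = π(d/2)² = π(8.1500e-04 m)² = 2.0867e-06 m²
L = m/(density·A) = 0.094/(10600×2.0867e-06) = 4.25 m
R = ρL/A = (1.65×10^-8)(4.25)/(2.0867e-06) = 33.6 mΩ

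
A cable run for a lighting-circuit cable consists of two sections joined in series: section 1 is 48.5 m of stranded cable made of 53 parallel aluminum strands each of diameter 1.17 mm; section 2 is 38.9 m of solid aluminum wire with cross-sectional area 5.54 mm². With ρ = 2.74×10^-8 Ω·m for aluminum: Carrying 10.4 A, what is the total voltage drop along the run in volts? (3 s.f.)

2.24 V

Section 1: A_strand = π(5.8500e-04)² = 1.075e-06 m²; R₁ = ρL/(N·A_s) = (2.74×10^-8)(48.5)/(53×1.075e-06) = 0.02332 Ω
Section 2: A = 5.54 mm² = 5.540e-06 m²
R₂ = (2.74×10^-8)(38.9)/(5.540e-06) = 0.1924 Ω
R = R₁ + R₂ = 0.2157 Ω
V = IR = 10.4 × 0.2157 = 2.24 V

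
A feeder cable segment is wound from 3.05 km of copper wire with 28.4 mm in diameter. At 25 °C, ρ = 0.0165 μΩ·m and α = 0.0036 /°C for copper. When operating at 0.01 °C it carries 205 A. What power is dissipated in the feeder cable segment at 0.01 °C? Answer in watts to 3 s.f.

3040 W

ρ = 0.0165 μΩ·m = 1.65×10^-8 Ω·m
A = π(d/2)² = π(1.4200e-02 m)² = 6.335e-04 m²
R₍25₎ = ρL/A = (1.65×10^-8)(3050)/(6.335e-04) = 0.07944 Ω
R₍0.01₎ = R₍25₎(1 + αΔT) = 0.07944 × (1 + 0.0036×-25) = 0.0723 Ω
P = I²R = (205)² × 0.0723 = 3040 W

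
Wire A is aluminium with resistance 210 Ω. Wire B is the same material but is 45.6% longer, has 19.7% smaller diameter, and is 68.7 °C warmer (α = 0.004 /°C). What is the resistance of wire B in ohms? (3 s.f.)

604 Ω

R ∝ ρL/d² with ρ ∝ (1+αΔT), so R_B/R_A = (1 + 45.6/100) × (1 − 19.7/100)⁻² × (1 + 0.004×68.7)
= 1.456 × 1.551 × 1.275 = 2.878
R_B = 2.878 × 210 = 604 Ω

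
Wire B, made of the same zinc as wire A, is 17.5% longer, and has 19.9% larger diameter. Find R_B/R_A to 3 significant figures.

R ∝ L/d², so R_B/R_A = (1 + 17.5/100) × (1 + 19.9/100)⁻²
= 1.175 × 0.6956 = 0.817

0.817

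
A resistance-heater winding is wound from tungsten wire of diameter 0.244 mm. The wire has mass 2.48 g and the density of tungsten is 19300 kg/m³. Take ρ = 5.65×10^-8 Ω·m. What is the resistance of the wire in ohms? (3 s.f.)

A = π(d/2)² = π(1.2200e-04 m)² = 4.6759e-08 m²
L = m/(density·A) = 0.00248/(19300×4.6759e-08) = 2.748 m
R = ρL/A = (5.65×10^-8)(2.748)/(4.6759e-08) = 3.32 Ω

3.32 Ω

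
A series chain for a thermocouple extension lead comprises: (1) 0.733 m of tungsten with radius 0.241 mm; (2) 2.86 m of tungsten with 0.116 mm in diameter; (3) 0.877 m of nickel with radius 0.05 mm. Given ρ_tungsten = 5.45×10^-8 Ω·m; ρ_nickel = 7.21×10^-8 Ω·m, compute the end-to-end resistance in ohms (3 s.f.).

23.0 Ω

Seg 1: A = πr² = π(2.4100e-04 m)² = 1.825e-07 m²
R_1 = (5.45×10^-8)(0.733)/(1.825e-07) = 0.2189 Ω
Seg 2: A = π(d/2)² = π(5.8000e-05 m)² = 1.057e-08 m²
R_2 = (5.45×10^-8)(2.86)/(1.057e-08) = 14.75 Ω
Seg 3: A = πr² = π(5.0000e-05 m)² = 7.854e-09 m²
R_3 = (7.21×10^-8)(0.877)/(7.854e-09) = 8.051 Ω
R_total = R_1 + R_2 + R_3 = 23.0 Ω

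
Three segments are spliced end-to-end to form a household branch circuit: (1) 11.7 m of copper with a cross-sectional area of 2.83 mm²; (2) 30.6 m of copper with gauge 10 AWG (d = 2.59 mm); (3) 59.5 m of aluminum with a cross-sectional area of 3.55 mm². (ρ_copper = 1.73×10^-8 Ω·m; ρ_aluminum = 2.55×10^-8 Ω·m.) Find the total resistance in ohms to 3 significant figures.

Seg 1: A = 2.83 mm² = 2.830e-06 m²
R_1 = (1.73×10^-8)(11.7)/(2.830e-06) = 0.07152 Ω
Seg 2: A = π(2.59/2 mm)² = π(1.2950e-03 m)² = 5.269e-06 m²
R_2 = (1.73×10^-8)(30.6)/(5.269e-06) = 0.1005 Ω
Seg 3: A = 3.55 mm² = 3.550e-06 m²
R_3 = (2.55×10^-8)(59.5)/(3.550e-06) = 0.4274 Ω
R_total = R_1 + R_2 + R_3 = 0.599 Ω

0.599 Ω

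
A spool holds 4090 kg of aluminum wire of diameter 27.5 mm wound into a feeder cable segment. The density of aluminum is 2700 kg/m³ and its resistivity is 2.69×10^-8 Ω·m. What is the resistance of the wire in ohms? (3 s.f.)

0.116 Ω

A = π(d/2)² = π(1.3750e-02 m)² = 5.9396e-04 m²
L = m/(density·A) = 4090/(2700×5.9396e-04) = 2550 m
R = ρL/A = (2.69×10^-8)(2550)/(5.9396e-04) = 0.116 Ω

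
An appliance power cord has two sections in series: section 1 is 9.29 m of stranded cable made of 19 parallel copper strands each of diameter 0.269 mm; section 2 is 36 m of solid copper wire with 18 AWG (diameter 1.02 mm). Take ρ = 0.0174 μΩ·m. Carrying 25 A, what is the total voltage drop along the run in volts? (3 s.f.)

22.9 V

ρ = 0.0174 μΩ·m = 1.74×10^-8 Ω·m
Section 1: A_strand = π(1.3450e-04)² = 5.683e-08 m²; R₁ = ρL/(N·A_s) = (1.74×10^-8)(9.29)/(19×5.683e-08) = 0.1497 Ω
Section 2: A = π(1.02/2 mm)² = π(5.1000e-04 m)² = 8.171e-07 m²
R₂ = (1.74×10^-8)(36)/(8.171e-07) = 0.7666 Ω
R = R₁ + R₂ = 0.9163 Ω
V = IR = 25 × 0.9163 = 22.9 V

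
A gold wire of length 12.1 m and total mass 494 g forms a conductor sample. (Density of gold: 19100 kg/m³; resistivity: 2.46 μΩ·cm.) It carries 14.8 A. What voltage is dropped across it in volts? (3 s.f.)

ρ = 2.46 μΩ·cm = 2.46×10^-8 Ω·m
A = m/(density·L) = 0.494/(19100×12.1) = 2.1375e-06 m²
R = ρL/A = (2.46×10^-8)(12.1)/(2.1375e-06) = 0.1393 Ω
V = IR = 14.8 × 0.1393 = 2.06 V

2.06 V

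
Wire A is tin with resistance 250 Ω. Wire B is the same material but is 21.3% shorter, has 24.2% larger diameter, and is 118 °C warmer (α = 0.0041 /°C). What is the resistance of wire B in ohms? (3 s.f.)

R ∝ ρL/d² with ρ ∝ (1+αΔT), so R_B/R_A = (1 − 21.3/100) × (1 + 24.2/100)⁻² × (1 + 0.0041×118)
= 0.787 × 0.6483 × 1.484 = 0.757
R_B = 0.757 × 250 = 189 Ω

189 Ω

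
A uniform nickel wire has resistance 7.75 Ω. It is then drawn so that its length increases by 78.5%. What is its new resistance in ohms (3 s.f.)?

k = 1 + 78.5/100 = 1.785; volume constant ⇒ A' = A/k, so R' = k²R.
R' = 3.186 × 7.75 = 24.7 Ω

24.7 Ω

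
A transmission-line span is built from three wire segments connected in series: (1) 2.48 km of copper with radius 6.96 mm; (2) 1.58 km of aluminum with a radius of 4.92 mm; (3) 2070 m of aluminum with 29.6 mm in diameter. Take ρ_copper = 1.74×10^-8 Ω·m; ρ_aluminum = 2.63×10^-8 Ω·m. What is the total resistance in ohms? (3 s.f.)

0.909 Ω

Seg 1: A = πr² = π(6.9600e-03 m)² = 1.522e-04 m²
R_1 = (1.74×10^-8)(2480)/(1.522e-04) = 0.2836 Ω
Seg 2: A = πr² = π(4.9200e-03 m)² = 7.605e-05 m²
R_2 = (2.63×10^-8)(1580)/(7.605e-05) = 0.5464 Ω
Seg 3: A = π(d/2)² = π(1.4800e-02 m)² = 6.881e-04 m²
R_3 = (2.63×10^-8)(2070)/(6.881e-04) = 0.07911 Ω
R_total = R_1 + R_2 + R_3 = 0.909 Ω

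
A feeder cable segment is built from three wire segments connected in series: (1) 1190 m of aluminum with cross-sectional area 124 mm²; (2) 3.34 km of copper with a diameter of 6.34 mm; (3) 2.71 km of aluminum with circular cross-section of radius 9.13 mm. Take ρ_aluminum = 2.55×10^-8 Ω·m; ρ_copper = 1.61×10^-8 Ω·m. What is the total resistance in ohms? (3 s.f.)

Seg 1: A = 124 mm² = 1.240e-04 m²
R_1 = (2.55×10^-8)(1190)/(1.240e-04) = 0.2447 Ω
Seg 2: A = π(d/2)² = π(3.1700e-03 m)² = 3.157e-05 m²
R_2 = (1.61×10^-8)(3340)/(3.157e-05) = 1.703 Ω
Seg 3: A = πr² = π(9.1300e-03 m)² = 2.619e-04 m²
R_3 = (2.55×10^-8)(2710)/(2.619e-04) = 0.2639 Ω
R_total = R_1 + R_2 + R_3 = 2.21 Ω

2.21 Ω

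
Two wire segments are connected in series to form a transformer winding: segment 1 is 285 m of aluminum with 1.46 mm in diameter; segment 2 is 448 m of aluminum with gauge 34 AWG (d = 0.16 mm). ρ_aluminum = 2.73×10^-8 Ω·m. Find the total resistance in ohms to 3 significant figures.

Segment 1: A = π(d/2)² = π(7.3000e-04 m)² = 1.674e-06 m²
R₁ = ρL/A = (2.73×10^-8)(285)/(1.674e-06) = 4.647 Ω
Segment 2: A = π(0.16/2 mm)² = π(8.0000e-05 m)² = 2.011e-08 m²
R₂ = (2.73×10^-8)(448)/(2.011e-08) = 608.3 Ω
R = R₁ + R₂ = 613 Ω

613 Ω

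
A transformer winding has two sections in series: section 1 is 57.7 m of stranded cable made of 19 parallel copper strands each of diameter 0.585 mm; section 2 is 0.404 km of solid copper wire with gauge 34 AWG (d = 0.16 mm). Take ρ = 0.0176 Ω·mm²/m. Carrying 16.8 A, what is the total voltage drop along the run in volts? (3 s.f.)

ρ = 0.0176 Ω·mm²/m = 1.76×10^-8 Ω·m
Section 1: A_strand = π(2.9250e-04)² = 2.688e-07 m²; R₁ = ρL/(N·A_s) = (1.76×10^-8)(57.7)/(19×2.688e-07) = 0.1989 Ω
Section 2: A = π(0.16/2 mm)² = π(8.0000e-05 m)² = 2.011e-08 m²
R₂ = (1.76×10^-8)(404)/(2.011e-08) = 353.6 Ω
R = R₁ + R₂ = 353.8 Ω
V = IR = 16.8 × 353.8 = 5940 V

5940 V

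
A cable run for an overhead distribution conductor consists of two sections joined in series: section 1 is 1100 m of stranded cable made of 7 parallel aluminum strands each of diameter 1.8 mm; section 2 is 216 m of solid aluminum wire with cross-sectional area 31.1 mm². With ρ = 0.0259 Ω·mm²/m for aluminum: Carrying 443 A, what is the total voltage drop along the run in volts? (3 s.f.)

788 V

ρ = 0.0259 Ω·mm²/m = 2.59×10^-8 Ω·m
Section 1: A_strand = π(9.0000e-04)² = 2.545e-06 m²; R₁ = ρL/(N·A_s) = (2.59×10^-8)(1100)/(7×2.545e-06) = 1.599 Ω
Section 2: A = 31.1 mm² = 3.110e-05 m²
R₂ = (2.59×10^-8)(216)/(3.110e-05) = 0.1799 Ω
R = R₁ + R₂ = 1.779 Ω
V = IR = 443 × 1.779 = 788 V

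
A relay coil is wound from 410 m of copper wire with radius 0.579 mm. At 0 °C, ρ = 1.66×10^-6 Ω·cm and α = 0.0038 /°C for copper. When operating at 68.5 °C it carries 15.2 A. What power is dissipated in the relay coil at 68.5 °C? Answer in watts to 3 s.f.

ρ = 1.66×10^-6 Ω·cm = 1.66×10^-8 Ω·m
A = πr² = π(5.7900e-04 m)² = 1.053e-06 m²
R₍0₎ = ρL/A = (1.66×10^-8)(410)/(1.053e-06) = 6.462 Ω
R₍68.5₎ = R₍0₎(1 + αΔT) = 6.462 × (1 + 0.0038×68.5) = 8.144 Ω
P = I²R = (15.2)² × 8.144 = 1880 W

1880 W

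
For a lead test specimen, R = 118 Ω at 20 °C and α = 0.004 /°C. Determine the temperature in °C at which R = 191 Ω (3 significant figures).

R = R₀(1 + α(T − T₀)) ⇒ T = T₀ + (R/R₀ − 1)/α
T = 20 + (191/118 − 1)/0.004 = 20 + (0.6186)/0.004 = 175 °C

175 °C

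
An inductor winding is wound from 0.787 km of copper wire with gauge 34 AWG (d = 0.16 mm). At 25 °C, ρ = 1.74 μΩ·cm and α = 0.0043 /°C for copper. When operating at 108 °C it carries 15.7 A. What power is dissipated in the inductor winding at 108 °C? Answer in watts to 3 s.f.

2.28×10^5 W

ρ = 1.74 μΩ·cm = 1.74×10^-8 Ω·m
A = π(0.16/2 mm)² = π(8.0000e-05 m)² = 2.011e-08 m²
R₍25₎ = ρL/A = (1.74×10^-8)(787)/(2.011e-08) = 681.1 Ω
R₍108₎ = R₍25₎(1 + αΔT) = 681.1 × (1 + 0.0043×83) = 924.1 Ω
P = I²R = (15.7)² × 924.1 = 2.28×10^5 W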